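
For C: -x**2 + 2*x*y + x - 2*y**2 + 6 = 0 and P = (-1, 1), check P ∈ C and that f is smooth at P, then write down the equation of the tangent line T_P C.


Tangent line at P: 5*x - 6*y + 11 = 0.

Step 1: f(-1, 1) = 0, so P lies on C.
Step 2: partial derivatives
  f_x(x, y) = -2*x + 2*y + 1, f_y(x, y) = 2*x - 4*y.
  f_x(P) = 5, f_y(P) = -6 (gradient nonzero, so P is smooth).
Step 3: tangent line at P: 5·(x − -1) + -6·(y − 1) = 0.
Expanding: 5*x - 6*y + 11 = 0.


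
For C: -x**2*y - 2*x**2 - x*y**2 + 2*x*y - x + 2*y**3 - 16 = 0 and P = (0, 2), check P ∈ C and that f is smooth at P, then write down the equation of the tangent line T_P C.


Tangent line at P: -x + 24*y - 48 = 0.

Step 1: f(0, 2) = 0, so P lies on C.
Step 2: partial derivatives
  f_x(x, y) = -2*x*y - 4*x - y**2 + 2*y - 1, f_y(x, y) = -x**2 - 2*x*y + 2*x + 6*y**2.
  f_x(P) = -1, f_y(P) = 24 (gradient nonzero, so P is smooth).
Step 3: tangent line at P: -1·(x − 0) + 24·(y − 2) = 0.
Expanding: -x + 24*y - 48 = 0.


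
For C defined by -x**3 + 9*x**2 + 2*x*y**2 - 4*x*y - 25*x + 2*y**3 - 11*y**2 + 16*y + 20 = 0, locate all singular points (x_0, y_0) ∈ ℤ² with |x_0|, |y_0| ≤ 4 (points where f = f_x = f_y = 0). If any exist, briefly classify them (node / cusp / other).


Singular points: {(3, 1)}; classification: cusp.

Compute partial derivatives:
  f_x = -3*x**2 + 18*x + 2*y**2 - 4*y - 25.
  f_y = 4*x*y - 4*x + 6*y**2 - 22*y + 16.
Scan x_0 ∈ {−4, ..., 4}. For each x_0, f_y(x_0, y) is a polynomial in y; find its integer roots y ∈ {−4, ..., 4}, then test f_x and f at those candidates.
  x = -4: f_y(-4, y) = 6*y**2 - 38*y + 32; vanishes at y ∈ {1}. (-4, 1): f_x = -147 ≠ 0.
  x = -3: f_y(-3, y) = 6*y**2 - 34*y + 28; vanishes at y ∈ {1}. (-3, 1): f_x = -108 ≠ 0.
  x = -2: f_y(-2, y) = 6*y**2 - 30*y + 24; vanishes at y ∈ {1, 4}. (-2, 1): f_x = -75 ≠ 0; (-2, 4): f_x = -57 ≠ 0.
  x = -1: f_y(-1, y) = 6*y**2 - 26*y + 20; vanishes at y ∈ {1}. (-1, 1): f_x = -48 ≠ 0.
  x = 0: f_y(0, y) = 6*y**2 - 22*y + 16; vanishes at y ∈ {1}. (0, 1): f_x = -27 ≠ 0.
  x = 1: f_y(1, y) = 6*y**2 - 18*y + 12; vanishes at y ∈ {1, 2}. (1, 1): f_x = -12 ≠ 0; (1, 2): f_x = -10 ≠ 0.
  x = 2: f_y(2, y) = 6*y**2 - 14*y + 8; vanishes at y ∈ {1}. (2, 1): f_x = -3 ≠ 0.
  x = 3: f_y(3, y) = 6*y**2 - 10*y + 4; vanishes at y ∈ {1}. (3, 1): f_x = 0, f = 0 — SINGULAR.
  x = 4: f_y(4, y) = 6*y**2 - 6*y; vanishes at y ∈ {0, 1}. (4, 0): f_x = -1 ≠ 0; (4, 1): f_x = -3 ≠ 0.
Only singular point on the grid: (3, 1).
Classify: substitute x = 3 + u, y = 1 + v and expand: f = -u**3 + 2*u*v**2 + 2*v**3 + v**2.
No constant or linear terms (consistent with a singular point). Quadratic part: v**2. Cubic part: -u**3 + 2*u*v**2 + 2*v**3.
The quadratic part v**2 is a perfect square, so there is a single (double) tangent line v = 0, i.e. y = 1. Restricting the cubic part to that line (v = 0) leaves -u**3 ≠ 0, so f is not divisible by v and the branch is v² ≈ u**3 to lowest order — this is a cusp.
Classification: cusp.


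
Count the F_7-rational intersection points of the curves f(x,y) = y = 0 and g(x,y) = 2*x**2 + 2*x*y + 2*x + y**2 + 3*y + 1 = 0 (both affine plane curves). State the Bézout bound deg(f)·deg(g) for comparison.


Common zeros: ∅; count = 0; Bézout bound = 2.

deg(f) = 1, deg(g) = 2, so Bézout bound = 2.
Scan x ∈ F_7. For each x, list the y ∈ F_7 with f(x, y) ≡ 0 and those with g(x, y) ≡ 0 (mod 7); the common zeros in that column are the intersection.
  x = 0: f ≡ 0 at y ∈ {0}; g ≡ 0 at y ∈ ∅; common: ∅.
  x = 1: f ≡ 0 at y ∈ {0}; g ≡ 0 at y ∈ ∅; common: ∅.
  x = 2: f ≡ 0 at y ∈ {0}; g ≡ 0 at y ∈ {1, 6}; common: ∅.
  x = 3: f ≡ 0 at y ∈ {0}; g ≡ 0 at y ∈ {1, 4}; common: ∅.
  x = 4: f ≡ 0 at y ∈ {0}; g ≡ 0 at y ∈ ∅; common: ∅.
  x = 5: f ≡ 0 at y ∈ {0}; g ≡ 0 at y ∈ {2, 6}; common: ∅.
  x = 6: f ≡ 0 at y ∈ {0}; g ≡ 0 at y ∈ {2, 4}; common: ∅.
Collecting: common zeros = ∅, so the count is 0.
Comparison with the Bézout bound: 0 ≤ 2 = deg(f)·deg(g), as expected for curves with no common component (the affine F_7-count falls short of the bound because intersections may lie at infinity, over extension fields, or carry multiplicity).


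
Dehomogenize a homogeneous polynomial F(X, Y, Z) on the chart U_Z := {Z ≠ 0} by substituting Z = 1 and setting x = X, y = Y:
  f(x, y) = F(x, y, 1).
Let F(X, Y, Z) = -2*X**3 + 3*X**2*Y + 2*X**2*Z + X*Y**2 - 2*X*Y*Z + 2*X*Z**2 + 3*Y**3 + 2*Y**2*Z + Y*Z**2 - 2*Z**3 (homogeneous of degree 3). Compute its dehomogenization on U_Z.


f(x, y) = -2*x**3 + 3*x**2*y + 2*x**2 + x*y**2 - 2*x*y + 2*x + 3*y**3 + 2*y**2 + y - 2

On U_Z we set Z = 1. Each monomial c·X^i·Y^j·Z^k in F becomes c·x^i·y^j·1^k = c·x^i·y^j.
Substituting Z = 1: F(X, Y, 1) = -2*x**3 + 3*x**2*y + 2*x**2 + x*y**2 - 2*x*y + 2*x + 3*y**3 + 2*y**2 + y - 2.
Note: deg(f) ≤ deg(F) = 3; strict inequality happens when F is divisible by Z (lost terms).


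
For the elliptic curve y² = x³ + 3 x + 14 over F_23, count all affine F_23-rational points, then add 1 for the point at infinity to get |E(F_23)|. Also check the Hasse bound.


Affine points = {(1, 8), (1, 15), (3, 2), (3, 21), (5, 4), (5, 19), (6, 8), (6, 15), (10, 3), (10, 20), (16, 8), (16, 15), (18, 9), (18, 14), (20, 1), (20, 22), (21, 0)}; affine count = 17; |E(F_23)| = 18.

Discriminant check: Δ ∝ 4a³ + 27b² = 4·3³ + 27·14² = 4·27 + 27·196 ≡ 18 (mod 23). Nonzero ⇒ E is nonsingular.
For each x ∈ F_23, compute rhs = x³ + 3·x + 14 mod 23, then count y ∈ F_23 with y² ≡ rhs.
  x = 0: rhs = 14, matching y values: none (0 points).
  x = 1: rhs = 18, matching y values: 8, 15 (2 points).
  x = 2: rhs = 5, matching y values: none (0 points).
  x = 3: rhs = 4, matching y values: 2, 21 (2 points).
  x = 4: rhs = 21, matching y values: none (0 points).
  x = 5: rhs = 16, matching y values: 4, 19 (2 points).
  x = 6: rhs = 18, matching y values: 8, 15 (2 points).
  x = 7: rhs = 10, matching y values: none (0 points).
  x = 8: rhs = 21, matching y values: none (0 points).
  x = 9: rhs = 11, matching y values: none (0 points).
  x = 10: rhs = 9, matching y values: 3, 20 (2 points).
  x = 11: rhs = 21, matching y values: none (0 points).
  x = 12: rhs = 7, matching y values: none (0 points).
  x = 13: rhs = 19, matching y values: none (0 points).
  x = 14: rhs = 17, matching y values: none (0 points).
  x = 15: rhs = 7, matching y values: none (0 points).
  x = 16: rhs = 18, matching y values: 8, 15 (2 points).
  x = 17: rhs = 10, matching y values: none (0 points).
  x = 18: rhs = 12, matching y values: 9, 14 (2 points).
  x = 19: rhs = 7, matching y values: none (0 points).
  x = 20: rhs = 1, matching y values: 1, 22 (2 points).
  x = 21: rhs = 0, matching y values: 0 (1 points).
  x = 22: rhs = 10, matching y values: none (0 points).
Total affine count: 17.
Full point count |E(F_23)| = 17 + 1 = 18.
Hasse bound: |18 − (23+1)| = |-6| = 6 ≤ 2√23 ≈ 9.5917 ✓.


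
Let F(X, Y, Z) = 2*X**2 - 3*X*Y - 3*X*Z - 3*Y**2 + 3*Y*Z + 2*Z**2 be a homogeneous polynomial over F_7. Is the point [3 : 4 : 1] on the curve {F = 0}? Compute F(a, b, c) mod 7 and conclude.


F(3,4,1) ≡ 2 (mod 7); P is NOT on the curve.

Evaluate F(3, 4, 1) term-by-term (mod 7).
  2*X**2 ↦ 2·9·1·1 = 18
  -3*X*Y ↦ -3·3·4·1 = -36
  -3*X*Z ↦ -3·3·1·1 = -9
  -3*Y**2 ↦ -3·1·16·1 = -48
  3*Y*Z ↦ 3·1·4·1 = 12
  2*Z**2 ↦ 2·1·1·1 = 2
Sum: F(3, 4, 1) = (18) + (-36) + (-9) + (-48) + (12) + (2) = -61.
Reducing mod 7: -61 ≡ 2 (mod 7).
Since F(a, b, c) ≡ 2 ≠ 0 (mod 7), P does NOT lie on the curve.


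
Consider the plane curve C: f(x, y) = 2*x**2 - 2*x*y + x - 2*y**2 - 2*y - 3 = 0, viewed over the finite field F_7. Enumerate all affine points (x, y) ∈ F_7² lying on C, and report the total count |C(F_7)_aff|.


Affine F_7-points: {(0, 1), (0, 5), (1, 0), (1, 5), (2, 0), (2, 4), (4, 1), (5, 4)}; count = 8.

For each of the 49 pairs (x, y) ∈ F_7², evaluate f(x, y) mod 7. Record the zeros.
  x = 0: [0↦4, 1↦0, 2↦6, 3↦1, 4↦6, 5↦0, 6↦4]  zeros at y ∈ {1, 5}
  x = 1: [0↦0, 1↦1, 2↦5, 3↦5, 4↦1, 5↦0, 6↦2]  zeros at y ∈ {0, 5}
  x = 2: [0↦0, 1↦6, 2↦1, 3↦6, 4↦0, 5↦4, 6↦4]  zeros at y ∈ {0, 4}
  x = 3: [0↦4, 1↦1, 2↦1, 3↦4, 4↦3, 5↦5, 6↦3]  zeros at y ∈ ∅
  x = 4: [0↦5, 1↦0, 2↦5, 3↦6, 4↦3, 5↦3, 6↦6]  zeros at y ∈ {1}
  x = 5: [0↦3, 1↦3, 2↦6, 3↦5, 4↦0, 5↦5, 6↦6]  zeros at y ∈ {4}
  x = 6: [0↦5, 1↦3, 2↦4, 3↦1, 4↦1, 5↦4, 6↦3]  zeros at y ∈ ∅
Collecting zeros: affine points = {(0, 1), (0, 5), (1, 0), (1, 5), (2, 0), (2, 4), (4, 1), (5, 4)}.
Total count |C(F_7)_aff| = 8.


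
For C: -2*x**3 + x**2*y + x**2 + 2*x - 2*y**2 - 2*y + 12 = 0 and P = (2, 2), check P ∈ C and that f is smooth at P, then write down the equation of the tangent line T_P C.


Tangent line at P: -10*x - 6*y + 32 = 0.

Step 1: f(2, 2) = 0, so P lies on C.
Step 2: partial derivatives
  f_x(x, y) = -6*x**2 + 2*x*y + 2*x + 2, f_y(x, y) = x**2 - 4*y - 2.
  f_x(P) = -10, f_y(P) = -6 (gradient nonzero, so P is smooth).
Step 3: tangent line at P: -10·(x − 2) + -6·(y − 2) = 0.
Expanding: -10*x - 6*y + 32 = 0.


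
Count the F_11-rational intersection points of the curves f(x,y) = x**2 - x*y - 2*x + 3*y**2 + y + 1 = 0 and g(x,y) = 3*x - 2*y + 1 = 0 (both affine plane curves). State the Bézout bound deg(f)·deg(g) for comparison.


Common zeros: {(5, 8)}; count = 1; Bézout bound = 2.

deg(f) = 2, deg(g) = 1, so Bézout bound = 2.
Scan x ∈ F_11. For each x, list the y ∈ F_11 with f(x, y) ≡ 0 and those with g(x, y) ≡ 0 (mod 11); the common zeros in that column are the intersection.
  x = 0: f ≡ 0 at y ∈ {9}; g ≡ 0 at y ∈ {6}; common: ∅.
  x = 1: f ≡ 0 at y ∈ {0}; g ≡ 0 at y ∈ {2}; common: ∅.
  x = 2: f ≡ 0 at y ∈ {2}; g ≡ 0 at y ∈ {9}; common: ∅.
  x = 3: f ≡ 0 at y ∈ {4}; g ≡ 0 at y ∈ {5}; common: ∅.
  x = 4: f ≡ 0 at y ∈ {6}; g ≡ 0 at y ∈ {1}; common: ∅.
  x = 5: f ≡ 0 at y ∈ {8}; g ≡ 0 at y ∈ {8}; common: {8}.
  x = 6: f ≡ 0 at y ∈ {10}; g ≡ 0 at y ∈ {4}; common: ∅.
  x = 7: f ≡ 0 at y ∈ {1}; g ≡ 0 at y ∈ {0}; common: ∅.
  x = 8: f ≡ 0 at y ∈ {3}; g ≡ 0 at y ∈ {7}; common: ∅.
  x = 9: f ≡ 0 at y ∈ {5}; g ≡ 0 at y ∈ {3}; common: ∅.
  x = 10: f ≡ 0 at y ∈ {7}; g ≡ 0 at y ∈ {10}; common: ∅.
Collecting: common zeros = {(5, 8)}, so the count is 1.
Comparison with the Bézout bound: 1 ≤ 2 = deg(f)·deg(g), as expected for curves with no common component (the affine F_11-count falls short of the bound because intersections may lie at infinity, over extension fields, or carry multiplicity).


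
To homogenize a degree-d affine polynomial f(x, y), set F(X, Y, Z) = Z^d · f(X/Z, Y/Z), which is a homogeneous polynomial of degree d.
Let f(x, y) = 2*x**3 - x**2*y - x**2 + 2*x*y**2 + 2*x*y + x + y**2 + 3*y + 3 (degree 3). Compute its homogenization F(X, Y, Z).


F(X, Y, Z) = 2*X**3 - X**2*Y - X**2*Z + 2*X*Y**2 + 2*X*Y*Z + X*Z**2 + Y**2*Z + 3*Y*Z**2 + 3*Z**3

deg(f) = 3.
Substitute x = X/Z, y = Y/Z into f, then multiply by Z^3.
  monomial 2·x^3·y^0 ↦ 2·X^3·Y^0·Z^0.
  monomial -1·x^2·y^1 ↦ -1·X^2·Y^1·Z^0.
  monomial -1·x^2·y^0 ↦ -1·X^2·Y^0·Z^1.
  monomial 2·x^1·y^2 ↦ 2·X^1·Y^2·Z^0.
  monomial 2·x^1·y^1 ↦ 2·X^1·Y^1·Z^1.
  monomial 1·x^1·y^0 ↦ 1·X^1·Y^0·Z^2.
  monomial 1·x^0·y^2 ↦ 1·X^0·Y^2·Z^1.
  monomial 3·x^0·y^1 ↦ 3·X^0·Y^1·Z^2.
  monomial 3·x^0·y^0 ↦ 3·X^0·Y^0·Z^3.
Collecting: F(X, Y, Z) = 2*X**3 - X**2*Y - X**2*Z + 2*X*Y**2 + 2*X*Y*Z + X*Z**2 + Y**2*Z + 3*Y*Z**2 + 3*Z**3.


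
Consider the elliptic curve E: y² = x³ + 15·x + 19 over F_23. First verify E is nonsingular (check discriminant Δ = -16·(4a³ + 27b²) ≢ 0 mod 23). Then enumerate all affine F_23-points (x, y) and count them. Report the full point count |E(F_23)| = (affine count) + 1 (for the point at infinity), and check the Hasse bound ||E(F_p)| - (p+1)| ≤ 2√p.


Affine points = {(1, 9), (1, 14), (5, 9), (5, 14), (6, 7), (6, 16), (9, 3), (9, 20), (12, 8), (12, 15), (14, 11), (14, 12), (15, 10), (15, 13), (16, 10), (16, 13), (17, 9), (17, 14), (18, 7), (18, 16), (20, 4), (20, 19), (21, 2), (21, 21), (22, 7), (22, 16)}; affine count = 26; |E(F_23)| = 27.

Discriminant check: Δ ∝ 4a³ + 27b² = 4·15³ + 27·19² = 4·3375 + 27·361 ≡ 17 (mod 23). Nonzero ⇒ E is nonsingular.
For each x ∈ F_23, compute rhs = x³ + 15·x + 19 mod 23, then count y ∈ F_23 with y² ≡ rhs.
  x = 0: rhs = 19, matching y values: none (0 points).
  x = 1: rhs = 12, matching y values: 9, 14 (2 points).
  x = 2: rhs = 11, matching y values: none (0 points).
  x = 3: rhs = 22, matching y values: none (0 points).
  x = 4: rhs = 5, matching y values: none (0 points).
  x = 5: rhs = 12, matching y values: 9, 14 (2 points).
  x = 6: rhs = 3, matching y values: 7, 16 (2 points).
  x = 7: rhs = 7, matching y values: none (0 points).
  x = 8: rhs = 7, matching y values: none (0 points).
  x = 9: rhs = 9, matching y values: 3, 20 (2 points).
  x = 10: rhs = 19, matching y values: none (0 points).
  x = 11: rhs = 20, matching y values: none (0 points).
  x = 12: rhs = 18, matching y values: 8, 15 (2 points).
  x = 13: rhs = 19, matching y values: none (0 points).
  x = 14: rhs = 6, matching y values: 11, 12 (2 points).
  x = 15: rhs = 8, matching y values: 10, 13 (2 points).
  x = 16: rhs = 8, matching y values: 10, 13 (2 points).
  x = 17: rhs = 12, matching y values: 9, 14 (2 points).
  x = 18: rhs = 3, matching y values: 7, 16 (2 points).
  x = 19: rhs = 10, matching y values: none (0 points).
  x = 20: rhs = 16, matching y values: 4, 19 (2 points).
  x = 21: rhs = 4, matching y values: 2, 21 (2 points).
  x = 22: rhs = 3, matching y values: 7, 16 (2 points).
Total affine count: 26.
Full point count |E(F_23)| = 26 + 1 = 27.
Hasse bound: |27 − (23+1)| = |3| = 3 ≤ 2√23 ≈ 9.5917 ✓.


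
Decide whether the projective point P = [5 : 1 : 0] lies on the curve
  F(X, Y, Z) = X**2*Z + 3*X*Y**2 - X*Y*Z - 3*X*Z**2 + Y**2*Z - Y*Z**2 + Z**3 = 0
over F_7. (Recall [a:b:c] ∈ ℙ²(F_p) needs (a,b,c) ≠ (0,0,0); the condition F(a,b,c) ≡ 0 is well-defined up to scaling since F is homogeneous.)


F(5,1,0) ≡ 1 (mod 7); P is NOT on the curve.

Evaluate F(5, 1, 0) term-by-term (mod 7).
  X**2*Z ↦ 1·25·1·0 = 0
  3*X*Y**2 ↦ 3·5·1·1 = 15
  -X*Y*Z ↦ -1·5·1·0 = 0
  -3*X*Z**2 ↦ -3·5·1·0 = 0
  Y**2*Z ↦ 1·1·1·0 = 0
  -Y*Z**2 ↦ -1·1·1·0 = 0
  Z**3 ↦ 1·1·1·0 = 0
Sum: F(5, 1, 0) = (0) + (15) + (0) + (0) + (0) + (0) + (0) = 15.
Reducing mod 7: 15 ≡ 1 (mod 7).
Since F(a, b, c) ≡ 1 ≠ 0 (mod 7), P does NOT lie on the curve.


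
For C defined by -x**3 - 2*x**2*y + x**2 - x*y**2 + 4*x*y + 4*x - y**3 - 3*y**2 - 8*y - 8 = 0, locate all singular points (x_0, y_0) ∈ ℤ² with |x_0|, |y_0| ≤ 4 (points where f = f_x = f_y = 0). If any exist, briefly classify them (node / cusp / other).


Singular points: {(2, -2)}; classification: node.

Compute partial derivatives:
  f_x = -3*x**2 - 4*x*y + 2*x - y**2 + 4*y + 4.
  f_y = -2*x**2 - 2*x*y + 4*x - 3*y**2 - 6*y - 8.
Scan x_0 ∈ {−4, ..., 4}. For each x_0, f_y(x_0, y) is a polynomial in y; find its integer roots y ∈ {−4, ..., 4}, then test f_x and f at those candidates.
  x = -4: f_y(-4, y) = -3*y**2 + 2*y - 56; no integer root y with |y| ≤ 4.
  x = -3: f_y(-3, y) = -3*y**2 - 38; no integer root y with |y| ≤ 4.
  x = -2: f_y(-2, y) = -3*y**2 - 2*y - 24; no integer root y with |y| ≤ 4.
  x = -1: f_y(-1, y) = -3*y**2 - 4*y - 14; no integer root y with |y| ≤ 4.
  x = 0: f_y(0, y) = -3*y**2 - 6*y - 8; no integer root y with |y| ≤ 4.
  x = 1: f_y(1, y) = -3*y**2 - 8*y - 6; no integer root y with |y| ≤ 4.
  x = 2: f_y(2, y) = -3*y**2 - 10*y - 8; vanishes at y ∈ {-2}. (2, -2): f_x = 0, f = 0 — SINGULAR.
  x = 3: f_y(3, y) = -3*y**2 - 12*y - 14; no integer root y with |y| ≤ 4.
  x = 4: f_y(4, y) = -3*y**2 - 14*y - 24; no integer root y with |y| ≤ 4.
Only singular point on the grid: (2, -2).
Classify: substitute x = 2 + u, y = -2 + v and expand: f = -u**3 - 2*u**2*v - u**2 - u*v**2 - v**3 + v**2.
No constant or linear terms (consistent with a singular point). Quadratic part: -u**2 + v**2. Cubic part: -u**3 - 2*u**2*v - u*v**2 - v**3.
The quadratic part v**2 - u**2 = (v − u)(v + u) splits into two distinct linear factors, so there are two distinct tangent lines y − -2 = ±(x − 2) — this is a node (ordinary double point).
Classification: node.


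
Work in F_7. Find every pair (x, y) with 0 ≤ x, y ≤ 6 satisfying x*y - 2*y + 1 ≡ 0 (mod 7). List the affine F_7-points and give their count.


Affine F_7-points: {(0, 4), (1, 1), (3, 6), (4, 3), (5, 2), (6, 5)}; count = 6.

For each of the 49 pairs (x, y) ∈ F_7², evaluate f(x, y) mod 7. Record the zeros.
  x = 0: [0↦1, 1↦6, 2↦4, 3↦2, 4↦0, 5↦5, 6↦3]  zeros at y ∈ {4}
  x = 1: [0↦1, 1↦0, 2↦6, 3↦5, 4↦4, 5↦3, 6↦2]  zeros at y ∈ {1}
  x = 2: [0↦1, 1↦1, 2↦1, 3↦1, 4↦1, 5↦1, 6↦1]  zeros at y ∈ ∅
  x = 3: [0↦1, 1↦2, 2↦3, 3↦4, 4↦5, 5↦6, 6↦0]  zeros at y ∈ {6}
  x = 4: [0↦1, 1↦3, 2↦5, 3↦0, 4↦2, 5↦4, 6↦6]  zeros at y ∈ {3}
  x = 5: [0↦1, 1↦4, 2↦0, 3↦3, 4↦6, 5↦2, 6↦5]  zeros at y ∈ {2}
  x = 6: [0↦1, 1↦5, 2↦2, 3↦6, 4↦3, 5↦0, 6↦4]  zeros at y ∈ {5}
Collecting zeros: affine points = {(0, 4), (1, 1), (3, 6), (4, 3), (5, 2), (6, 5)}.
Total count |C(F_7)_aff| = 6.


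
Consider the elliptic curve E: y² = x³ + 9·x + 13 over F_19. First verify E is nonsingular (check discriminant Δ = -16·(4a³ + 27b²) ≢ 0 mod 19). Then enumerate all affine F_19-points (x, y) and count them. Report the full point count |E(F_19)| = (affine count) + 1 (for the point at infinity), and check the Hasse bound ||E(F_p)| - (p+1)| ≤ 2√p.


Affine points = {(1, 2), (1, 17), (2, 1), (2, 18), (6, 6), (6, 13), (7, 1), (7, 18), (9, 5), (9, 14), (10, 1), (10, 18), (12, 5), (12, 14), (13, 3), (13, 16), (16, 4), (16, 15), (17, 5), (17, 14)}; affine count = 20; |E(F_19)| = 21.

Discriminant check: Δ ∝ 4a³ + 27b² = 4·9³ + 27·13² = 4·729 + 27·169 ≡ 12 (mod 19). Nonzero ⇒ E is nonsingular.
For each x ∈ F_19, compute rhs = x³ + 9·x + 13 mod 19, then count y ∈ F_19 with y² ≡ rhs.
  x = 0: rhs = 13, matching y values: none (0 points).
  x = 1: rhs = 4, matching y values: 2, 17 (2 points).
  x = 2: rhs = 1, matching y values: 1, 18 (2 points).
  x = 3: rhs = 10, matching y values: none (0 points).
  x = 4: rhs = 18, matching y values: none (0 points).
  x = 5: rhs = 12, matching y values: none (0 points).
  x = 6: rhs = 17, matching y values: 6, 13 (2 points).
  x = 7: rhs = 1, matching y values: 1, 18 (2 points).
  x = 8: rhs = 8, matching y values: none (0 points).
  x = 9: rhs = 6, matching y values: 5, 14 (2 points).
  x = 10: rhs = 1, matching y values: 1, 18 (2 points).
  x = 11: rhs = 18, matching y values: none (0 points).
  x = 12: rhs = 6, matching y values: 5, 14 (2 points).
  x = 13: rhs = 9, matching y values: 3, 16 (2 points).
  x = 14: rhs = 14, matching y values: none (0 points).
  x = 15: rhs = 8, matching y values: none (0 points).
  x = 16: rhs = 16, matching y values: 4, 15 (2 points).
  x = 17: rhs = 6, matching y values: 5, 14 (2 points).
  x = 18: rhs = 3, matching y values: none (0 points).
Total affine count: 20.
Full point count |E(F_19)| = 20 + 1 = 21.
Hasse bound: |21 − (19+1)| = |1| = 1 ≤ 2√19 ≈ 8.7178 ✓.


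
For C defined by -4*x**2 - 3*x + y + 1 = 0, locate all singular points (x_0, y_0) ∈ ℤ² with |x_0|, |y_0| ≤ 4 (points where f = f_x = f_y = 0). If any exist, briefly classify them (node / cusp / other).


No singular points in the scanned grid; C is smooth there.

Compute partial derivatives:
  f_x = -8*x - 3.
  f_y = 1.
f_y = 1 is a nonzero constant, so f_y never vanishes: no point (x, y) can satisfy f = f_x = f_y = 0. In particular no (x, y) ∈ {−4, ..., 4}² is singular; the curve is smooth.


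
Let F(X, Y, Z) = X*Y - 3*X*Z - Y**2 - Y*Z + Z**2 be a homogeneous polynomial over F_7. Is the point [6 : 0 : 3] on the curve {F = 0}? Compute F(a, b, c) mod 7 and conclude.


F(6,0,3) ≡ 4 (mod 7); P is NOT on the curve.

Evaluate F(6, 0, 3) term-by-term (mod 7).
  X*Y ↦ 1·6·0·1 = 0
  -3*X*Z ↦ -3·6·1·3 = -54
  -Y**2 ↦ -1·1·0·1 = 0
  -Y*Z ↦ -1·1·0·3 = 0
  Z**2 ↦ 1·1·1·9 = 9
Sum: F(6, 0, 3) = (0) + (-54) + (0) + (0) + (9) = -45.
Reducing mod 7: -45 ≡ 4 (mod 7).
Since F(a, b, c) ≡ 4 ≠ 0 (mod 7), P does NOT lie on the curve.


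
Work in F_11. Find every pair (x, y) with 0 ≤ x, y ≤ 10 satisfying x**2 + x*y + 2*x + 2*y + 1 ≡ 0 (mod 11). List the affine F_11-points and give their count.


Affine F_11-points: {(0, 5), (1, 6), (2, 6), (3, 10), (4, 5), (5, 9), (6, 9), (7, 10), (8, 4), (10, 0)}; count = 10.

For each of the 121 pairs (x, y) ∈ F_11², evaluate f(x, y) mod 11. Record the zeros.
  x = 0: [0↦1, 1↦3, 2↦5, 3↦7, 4↦9, 5↦0, 6↦2, 7↦4, 8↦6, 9↦8, 10↦10]  zeros at y ∈ {5}
  x = 1: [0↦4, 1↦7, 2↦10, 3↦2, 4↦5, 5↦8, 6↦0, 7↦3, 8↦6, 9↦9, 10↦1]  zeros at y ∈ {6}
  x = 2: [0↦9, 1↦2, 2↦6, 3↦10, 4↦3, 5↦7, 6↦0, 7↦4, 8↦8, 9↦1, 10↦5]  zeros at y ∈ {6}
  x = 3: [0↦5, 1↦10, 2↦4, 3↦9, 4↦3, 5↦8, 6↦2, 7↦7, 8↦1, 9↦6, 10↦0]  zeros at y ∈ {10}
  x = 4: [0↦3, 1↦9, 2↦4, 3↦10, 4↦5, 5↦0, 6↦6, 7↦1, 8↦7, 9↦2, 10↦8]  zeros at y ∈ {5}
  x = 5: [0↦3, 1↦10, 2↦6, 3↦2, 4↦9, 5↦5, 6↦1, 7↦8, 8↦4, 9↦0, 10↦7]  zeros at y ∈ {9}
  x = 6: [0↦5, 1↦2, 2↦10, 3↦7, 4↦4, 5↦1, 6↦9, 7↦6, 8↦3, 9↦0, 10↦8]  zeros at y ∈ {9}
  x = 7: [0↦9, 1↦7, 2↦5, 3↦3, 4↦1, 5↦10, 6↦8, 7↦6, 8↦4, 9↦2, 10↦0]  zeros at y ∈ {10}
  x = 8: [0↦4, 1↦3, 2↦2, 3↦1, 4↦0, 5↦10, 6↦9, 7↦8, 8↦7, 9↦6, 10↦5]  zeros at y ∈ {4}
  x = 9: [0↦1, 1↦1, 2↦1, 3↦1, 4↦1, 5↦1, 6↦1, 7↦1, 8↦1, 9↦1, 10↦1]  zeros at y ∈ ∅
  x = 10: [0↦0, 1↦1, 2↦2, 3↦3, 4↦4, 5↦5, 6↦6, 7↦7, 8↦8, 9↦9, 10↦10]  zeros at y ∈ {0}
Collecting zeros: affine points = {(0, 5), (1, 6), (2, 6), (3, 10), (4, 5), (5, 9), (6, 9), (7, 10), (8, 4), (10, 0)}.
Total count |C(F_11)_aff| = 10.


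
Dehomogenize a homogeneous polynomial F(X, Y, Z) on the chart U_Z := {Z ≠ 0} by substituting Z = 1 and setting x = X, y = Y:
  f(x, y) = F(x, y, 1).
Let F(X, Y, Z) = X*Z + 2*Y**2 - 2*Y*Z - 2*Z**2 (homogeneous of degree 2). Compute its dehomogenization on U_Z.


f(x, y) = x + 2*y**2 - 2*y - 2

On U_Z we set Z = 1. Each monomial c·X^i·Y^j·Z^k in F becomes c·x^i·y^j·1^k = c·x^i·y^j.
Substituting Z = 1: F(X, Y, 1) = x + 2*y**2 - 2*y - 2.
Note: deg(f) ≤ deg(F) = 2; strict inequality happens when F is divisible by Z (lost terms).


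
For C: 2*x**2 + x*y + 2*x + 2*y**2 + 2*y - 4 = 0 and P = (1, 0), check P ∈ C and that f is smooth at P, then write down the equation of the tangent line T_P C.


Tangent line at P: 6*x + 3*y - 6 = 0.

Step 1: f(1, 0) = 0, so P lies on C.
Step 2: partial derivatives
  f_x(x, y) = 4*x + y + 2, f_y(x, y) = x + 4*y + 2.
  f_x(P) = 6, f_y(P) = 3 (gradient nonzero, so P is smooth).
Step 3: tangent line at P: 6·(x − 1) + 3·(y − 0) = 0.
Expanding: 6*x + 3*y - 6 = 0.


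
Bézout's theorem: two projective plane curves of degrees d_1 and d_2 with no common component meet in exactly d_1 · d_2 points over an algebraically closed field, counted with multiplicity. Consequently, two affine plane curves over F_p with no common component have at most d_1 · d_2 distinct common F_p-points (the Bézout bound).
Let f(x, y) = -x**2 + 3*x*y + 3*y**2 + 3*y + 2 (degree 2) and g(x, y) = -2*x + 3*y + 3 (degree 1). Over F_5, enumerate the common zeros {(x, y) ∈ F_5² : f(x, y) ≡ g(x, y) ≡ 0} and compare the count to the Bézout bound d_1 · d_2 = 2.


Common zeros: ∅; count = 0; Bézout bound = 2.

deg(f) = 2, deg(g) = 1, so Bézout bound = 2.
Scan x ∈ F_5. For each x, list the y ∈ F_5 with f(x, y) ≡ 0 and those with g(x, y) ≡ 0 (mod 5); the common zeros in that column are the intersection.
  x = 0: f ≡ 0 at y ∈ {2}; g ≡ 0 at y ∈ {4}; common: ∅.
  x = 1: f ≡ 0 at y ∈ {1, 2}; g ≡ 0 at y ∈ {3}; common: ∅.
  x = 2: f ≡ 0 at y ∈ {1}; g ≡ 0 at y ∈ {2}; common: ∅.
  x = 3: f ≡ 0 at y ∈ ∅; g ≡ 0 at y ∈ {1}; common: ∅.
  x = 4: f ≡ 0 at y ∈ ∅; g ≡ 0 at y ∈ {0}; common: ∅.
Collecting: common zeros = ∅, so the count is 0.
Comparison with the Bézout bound: 0 ≤ 2 = deg(f)·deg(g), as expected for curves with no common component (the affine F_5-count falls short of the bound because intersections may lie at infinity, over extension fields, or carry multiplicity).


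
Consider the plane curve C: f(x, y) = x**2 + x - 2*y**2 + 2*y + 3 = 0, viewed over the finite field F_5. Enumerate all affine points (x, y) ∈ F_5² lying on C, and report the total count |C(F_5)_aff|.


Affine F_5-points: {(1, 0), (1, 1), (2, 2), (2, 4), (3, 0), (3, 1)}; count = 6.

For each of the 25 pairs (x, y) ∈ F_5², evaluate f(x, y) mod 5. Record the zeros.
  x = 0: [0↦3, 1↦3, 2↦4, 3↦1, 4↦4]  zeros at y ∈ ∅
  x = 1: [0↦0, 1↦0, 2↦1, 3↦3, 4↦1]  zeros at y ∈ {0, 1}
  x = 2: [0↦4, 1↦4, 2↦0, 3↦2, 4↦0]  zeros at y ∈ {2, 4}
  x = 3: [0↦0, 1↦0, 2↦1, 3↦3, 4↦1]  zeros at y ∈ {0, 1}
  x = 4: [0↦3, 1↦3, 2↦4, 3↦1, 4↦4]  zeros at y ∈ ∅
Collecting zeros: affine points = {(1, 0), (1, 1), (2, 2), (2, 4), (3, 0), (3, 1)}.
Total count |C(F_5)_aff| = 6.


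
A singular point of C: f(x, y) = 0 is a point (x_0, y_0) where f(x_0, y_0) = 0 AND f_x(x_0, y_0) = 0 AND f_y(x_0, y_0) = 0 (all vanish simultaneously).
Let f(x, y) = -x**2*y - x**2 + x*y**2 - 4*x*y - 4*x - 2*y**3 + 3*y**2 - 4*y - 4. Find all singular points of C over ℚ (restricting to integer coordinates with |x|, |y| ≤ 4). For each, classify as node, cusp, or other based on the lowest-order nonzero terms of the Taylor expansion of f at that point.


Singular points: {(-2, 0)}; classification: node.

Compute partial derivatives:
  f_x = -2*x*y - 2*x + y**2 - 4*y - 4.
  f_y = -x**2 + 2*x*y - 4*x - 6*y**2 + 6*y - 4.
Scan x_0 ∈ {−4, ..., 4}. For each x_0, f_y(x_0, y) is a polynomial in y; find its integer roots y ∈ {−4, ..., 4}, then test f_x and f at those candidates.
  x = -4: f_y(-4, y) = -6*y**2 - 2*y - 4; no integer root y with |y| ≤ 4.
  x = -3: f_y(-3, y) = -6*y**2 - 1; no integer root y with |y| ≤ 4.
  x = -2: f_y(-2, y) = -6*y**2 + 2*y; vanishes at y ∈ {0}. (-2, 0): f_x = 0, f = 0 — SINGULAR.
  x = -1: f_y(-1, y) = -6*y**2 + 4*y - 1; no integer root y with |y| ≤ 4.
  x = 0: f_y(0, y) = -6*y**2 + 6*y - 4; no integer root y with |y| ≤ 4.
  x = 1: f_y(1, y) = -6*y**2 + 8*y - 9; no integer root y with |y| ≤ 4.
  x = 2: f_y(2, y) = -6*y**2 + 10*y - 16; no integer root y with |y| ≤ 4.
  x = 3: f_y(3, y) = -6*y**2 + 12*y - 25; no integer root y with |y| ≤ 4.
  x = 4: f_y(4, y) = -6*y**2 + 14*y - 36; no integer root y with |y| ≤ 4.
Only singular point on the grid: (-2, 0).
Classify: substitute x = -2 + u, y = 0 + v and expand: f = -u**2*v - u**2 + u*v**2 - 2*v**3 + v**2.
No constant or linear terms (consistent with a singular point). Quadratic part: -u**2 + v**2. Cubic part: -u**2*v + u*v**2 - 2*v**3.
The quadratic part v**2 - u**2 = (v − u)(v + u) splits into two distinct linear factors, so there are two distinct tangent lines y − 0 = ±(x − -2) — this is a node (ordinary double point).
Classification: node.


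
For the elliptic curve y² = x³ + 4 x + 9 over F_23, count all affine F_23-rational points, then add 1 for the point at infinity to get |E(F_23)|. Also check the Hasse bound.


Affine points = {(0, 3), (0, 20), (2, 5), (2, 18), (3, 5), (3, 18), (5, 4), (5, 19), (7, 9), (7, 14), (8, 1), (8, 22), (11, 2), (11, 21), (13, 2), (13, 21), (14, 7), (14, 16), (16, 11), (16, 12), (18, 5), (18, 18), (20, 4), (20, 19), (21, 4), (21, 19), (22, 2), (22, 21)}; affine count = 28; |E(F_23)| = 29.

Discriminant check: Δ ∝ 4a³ + 27b² = 4·4³ + 27·9² = 4·64 + 27·81 ≡ 5 (mod 23). Nonzero ⇒ E is nonsingular.
For each x ∈ F_23, compute rhs = x³ + 4·x + 9 mod 23, then count y ∈ F_23 with y² ≡ rhs.
  x = 0: rhs = 9, matching y values: 3, 20 (2 points).
  x = 1: rhs = 14, matching y values: none (0 points).
  x = 2: rhs = 2, matching y values: 5, 18 (2 points).
  x = 3: rhs = 2, matching y values: 5, 18 (2 points).
  x = 4: rhs = 20, matching y values: none (0 points).
  x = 5: rhs = 16, matching y values: 4, 19 (2 points).
  x = 6: rhs = 19, matching y values: none (0 points).
  x = 7: rhs = 12, matching y values: 9, 14 (2 points).
  x = 8: rhs = 1, matching y values: 1, 22 (2 points).
  x = 9: rhs = 15, matching y values: none (0 points).
  x = 10: rhs = 14, matching y values: none (0 points).
  x = 11: rhs = 4, matching y values: 2, 21 (2 points).
  x = 12: rhs = 14, matching y values: none (0 points).
  x = 13: rhs = 4, matching y values: 2, 21 (2 points).
  x = 14: rhs = 3, matching y values: 7, 16 (2 points).
  x = 15: rhs = 17, matching y values: none (0 points).
  x = 16: rhs = 6, matching y values: 11, 12 (2 points).
  x = 17: rhs = 22, matching y values: none (0 points).
  x = 18: rhs = 2, matching y values: 5, 18 (2 points).
  x = 19: rhs = 21, matching y values: none (0 points).
  x = 20: rhs = 16, matching y values: 4, 19 (2 points).
  x = 21: rhs = 16, matching y values: 4, 19 (2 points).
  x = 22: rhs = 4, matching y values: 2, 21 (2 points).
Total affine count: 28.
Full point count |E(F_23)| = 28 + 1 = 29.
Hasse bound: |29 − (23+1)| = |5| = 5 ≤ 2√23 ≈ 9.5917 ✓.


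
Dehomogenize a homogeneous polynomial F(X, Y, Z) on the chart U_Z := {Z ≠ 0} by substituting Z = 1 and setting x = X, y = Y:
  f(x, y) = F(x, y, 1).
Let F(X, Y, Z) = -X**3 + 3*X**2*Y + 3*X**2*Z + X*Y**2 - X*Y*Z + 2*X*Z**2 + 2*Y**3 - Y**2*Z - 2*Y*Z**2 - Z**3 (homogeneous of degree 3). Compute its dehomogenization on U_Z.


f(x, y) = -x**3 + 3*x**2*y + 3*x**2 + x*y**2 - x*y + 2*x + 2*y**3 - y**2 - 2*y - 1

On U_Z we set Z = 1. Each monomial c·X^i·Y^j·Z^k in F becomes c·x^i·y^j·1^k = c·x^i·y^j.
Substituting Z = 1: F(X, Y, 1) = -x**3 + 3*x**2*y + 3*x**2 + x*y**2 - x*y + 2*x + 2*y**3 - y**2 - 2*y - 1.
Note: deg(f) ≤ deg(F) = 3; strict inequality happens when F is divisible by Z (lost terms).


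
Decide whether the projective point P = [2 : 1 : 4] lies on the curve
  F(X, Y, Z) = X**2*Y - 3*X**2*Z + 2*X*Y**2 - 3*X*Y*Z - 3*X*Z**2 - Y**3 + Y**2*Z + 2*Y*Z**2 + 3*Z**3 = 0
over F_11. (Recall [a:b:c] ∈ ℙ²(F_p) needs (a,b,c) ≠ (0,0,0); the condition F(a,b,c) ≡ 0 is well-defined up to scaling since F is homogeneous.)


F(2,1,4) ≡ 1 (mod 11); P is NOT on the curve.

Evaluate F(2, 1, 4) term-by-term (mod 11).
  X**2*Y ↦ 1·4·1·1 = 4
  -3*X**2*Z ↦ -3·4·1·4 = -48
  2*X*Y**2 ↦ 2·2·1·1 = 4
  -3*X*Y*Z ↦ -3·2·1·4 = -24
  -3*X*Z**2 ↦ -3·2·1·16 = -96
  -Y**3 ↦ -1·1·1·1 = -1
  Y**2*Z ↦ 1·1·1·4 = 4
  2*Y*Z**2 ↦ 2·1·1·16 = 32
  3*Z**3 ↦ 3·1·1·64 = 192
Sum: F(2, 1, 4) = (4) + (-48) + (4) + (-24) + (-96) + (-1) + (4) + (32) + (192) = 67.
Reducing mod 11: 67 ≡ 1 (mod 11).
Since F(a, b, c) ≡ 1 ≠ 0 (mod 11), P does NOT lie on the curve.


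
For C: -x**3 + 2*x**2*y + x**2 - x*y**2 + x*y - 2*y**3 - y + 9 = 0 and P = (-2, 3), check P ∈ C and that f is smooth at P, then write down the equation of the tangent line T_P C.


Tangent line at P: -46*x - 37*y + 19 = 0.

Step 1: f(-2, 3) = 0, so P lies on C.
Step 2: partial derivatives
  f_x(x, y) = -3*x**2 + 4*x*y + 2*x - y**2 + y, f_y(x, y) = 2*x**2 - 2*x*y + x - 6*y**2 - 1.
  f_x(P) = -46, f_y(P) = -37 (gradient nonzero, so P is smooth).
Step 3: tangent line at P: -46·(x − -2) + -37·(y − 3) = 0.
Expanding: -46*x - 37*y + 19 = 0.


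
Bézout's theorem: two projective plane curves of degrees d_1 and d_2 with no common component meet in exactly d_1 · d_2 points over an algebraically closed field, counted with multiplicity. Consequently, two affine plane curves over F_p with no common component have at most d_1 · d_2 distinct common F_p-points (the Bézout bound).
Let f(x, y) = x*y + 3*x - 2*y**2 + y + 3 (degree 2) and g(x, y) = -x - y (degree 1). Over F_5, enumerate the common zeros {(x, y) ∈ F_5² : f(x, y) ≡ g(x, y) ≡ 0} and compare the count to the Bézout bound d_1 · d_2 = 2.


Common zeros: {(2, 3)}; count = 1; Bézout bound = 2.

deg(f) = 2, deg(g) = 1, so Bézout bound = 2.
Scan x ∈ F_5. For each x, list the y ∈ F_5 with f(x, y) ≡ 0 and those with g(x, y) ≡ 0 (mod 5); the common zeros in that column are the intersection.
  x = 0: f ≡ 0 at y ∈ {4}; g ≡ 0 at y ∈ {0}; common: ∅.
  x = 1: f ≡ 0 at y ∈ ∅; g ≡ 0 at y ∈ {4}; common: ∅.
  x = 2: f ≡ 0 at y ∈ {1, 3}; g ≡ 0 at y ∈ {3}; common: {3}.
  x = 3: f ≡ 0 at y ∈ ∅; g ≡ 0 at y ∈ {2}; common: ∅.
  x = 4: f ≡ 0 at y ∈ {0}; g ≡ 0 at y ∈ {1}; common: ∅.
Collecting: common zeros = {(2, 3)}, so the count is 1.
Comparison with the Bézout bound: 1 ≤ 2 = deg(f)·deg(g), as expected for curves with no common component (the affine F_5-count falls short of the bound because intersections may lie at infinity, over extension fields, or carry multiplicity).


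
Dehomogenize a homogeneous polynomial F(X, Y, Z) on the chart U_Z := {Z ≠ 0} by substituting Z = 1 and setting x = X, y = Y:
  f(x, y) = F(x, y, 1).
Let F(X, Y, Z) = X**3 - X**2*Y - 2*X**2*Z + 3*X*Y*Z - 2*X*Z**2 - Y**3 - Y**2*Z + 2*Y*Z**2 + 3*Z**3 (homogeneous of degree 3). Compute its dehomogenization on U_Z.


f(x, y) = x**3 - x**2*y - 2*x**2 + 3*x*y - 2*x - y**3 - y**2 + 2*y + 3

On U_Z we set Z = 1. Each monomial c·X^i·Y^j·Z^k in F becomes c·x^i·y^j·1^k = c·x^i·y^j.
Substituting Z = 1: F(X, Y, 1) = x**3 - x**2*y - 2*x**2 + 3*x*y - 2*x - y**3 - y**2 + 2*y + 3.
Note: deg(f) ≤ deg(F) = 3; strict inequality happens when F is divisible by Z (lost terms).


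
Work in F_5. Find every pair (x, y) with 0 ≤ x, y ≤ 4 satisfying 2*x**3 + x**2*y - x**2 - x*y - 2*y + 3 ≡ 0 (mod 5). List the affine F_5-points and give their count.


Affine F_5-points: {(0, 4), (1, 2), (2, 0), (2, 1), (2, 2), (2, 3), (2, 4), (3, 3), (4, 0), (4, 1), (4, 2), (4, 3), (4, 4)}; count = 13.

For each of the 25 pairs (x, y) ∈ F_5², evaluate f(x, y) mod 5. Record the zeros.
  x = 0: [0↦3, 1↦1, 2↦4, 3↦2, 4↦0]  zeros at y ∈ {4}
  x = 1: [0↦4, 1↦2, 2↦0, 3↦3, 4↦1]  zeros at y ∈ {2}
  x = 2: [0↦0, 1↦0, 2↦0, 3↦0, 4↦0]  zeros at y ∈ {0, 1, 2, 3, 4}
  x = 3: [0↦3, 1↦2, 2↦1, 3↦0, 4↦4]  zeros at y ∈ {3}
  x = 4: [0↦0, 1↦0, 2↦0, 3↦0, 4↦0]  zeros at y ∈ {0, 1, 2, 3, 4}
Collecting zeros: affine points = {(0, 4), (1, 2), (2, 0), (2, 1), (2, 2), (2, 3), (2, 4), (3, 3), (4, 0), (4, 1), (4, 2), (4, 3), (4, 4)}.
Total count |C(F_5)_aff| = 13.


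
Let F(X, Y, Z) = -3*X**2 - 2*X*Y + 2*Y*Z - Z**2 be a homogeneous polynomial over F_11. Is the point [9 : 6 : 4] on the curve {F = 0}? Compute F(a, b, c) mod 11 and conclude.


F(9,6,4) ≡ 0 (mod 11); P is on the curve.

Evaluate F(9, 6, 4) term-by-term (mod 11).
  -3*X**2 ↦ -3·81·1·1 = -243
  -2*X*Y ↦ -2·9·6·1 = -108
  2*Y*Z ↦ 2·1·6·4 = 48
  -Z**2 ↦ -1·1·1·16 = -16
Sum: F(9, 6, 4) = (-243) + (-108) + (48) + (-16) = -319.
Reducing mod 11: -319 ≡ 0 (mod 11).
Since F(a, b, c) ≡ 0 (mod 11), P lies on the curve.


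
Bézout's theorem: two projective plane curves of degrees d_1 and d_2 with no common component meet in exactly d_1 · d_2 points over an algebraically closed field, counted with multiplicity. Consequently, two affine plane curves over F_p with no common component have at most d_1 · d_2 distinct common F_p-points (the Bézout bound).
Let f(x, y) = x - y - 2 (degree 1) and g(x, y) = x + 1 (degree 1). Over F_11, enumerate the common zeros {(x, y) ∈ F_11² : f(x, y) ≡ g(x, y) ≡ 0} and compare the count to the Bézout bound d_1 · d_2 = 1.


Common zeros: {(10, 8)}; count = 1; Bézout bound = 1.

deg(f) = 1, deg(g) = 1, so Bézout bound = 1.
Scan x ∈ F_11. For each x, list the y ∈ F_11 with f(x, y) ≡ 0 and those with g(x, y) ≡ 0 (mod 11); the common zeros in that column are the intersection.
  x = 0: f ≡ 0 at y ∈ {9}; g ≡ 0 at y ∈ ∅; common: ∅.
  x = 1: f ≡ 0 at y ∈ {10}; g ≡ 0 at y ∈ ∅; common: ∅.
  x = 2: f ≡ 0 at y ∈ {0}; g ≡ 0 at y ∈ ∅; common: ∅.
  x = 3: f ≡ 0 at y ∈ {1}; g ≡ 0 at y ∈ ∅; common: ∅.
  x = 4: f ≡ 0 at y ∈ {2}; g ≡ 0 at y ∈ ∅; common: ∅.
  x = 5: f ≡ 0 at y ∈ {3}; g ≡ 0 at y ∈ ∅; common: ∅.
  x = 6: f ≡ 0 at y ∈ {4}; g ≡ 0 at y ∈ ∅; common: ∅.
  x = 7: f ≡ 0 at y ∈ {5}; g ≡ 0 at y ∈ ∅; common: ∅.
  x = 8: f ≡ 0 at y ∈ {6}; g ≡ 0 at y ∈ ∅; common: ∅.
  x = 9: f ≡ 0 at y ∈ {7}; g ≡ 0 at y ∈ ∅; common: ∅.
  x = 10: f ≡ 0 at y ∈ {8}; g ≡ 0 at y ∈ {0, 1, 2, 3, 4, 5, 6, 7, 8, 9, 10}; common: {8}.
Collecting: common zeros = {(10, 8)}, so the count is 1.
Comparison with the Bézout bound: 1 ≤ 1 = deg(f)·deg(g), as expected for curves with no common component (the bound is attained).


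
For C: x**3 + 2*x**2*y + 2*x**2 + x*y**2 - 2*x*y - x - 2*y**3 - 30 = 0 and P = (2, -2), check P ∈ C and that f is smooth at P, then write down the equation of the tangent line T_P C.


Tangent line at P: 11*x - 28*y - 78 = 0.

Step 1: f(2, -2) = 0, so P lies on C.
Step 2: partial derivatives
  f_x(x, y) = 3*x**2 + 4*x*y + 4*x + y**2 - 2*y - 1, f_y(x, y) = 2*x**2 + 2*x*y - 2*x - 6*y**2.
  f_x(P) = 11, f_y(P) = -28 (gradient nonzero, so P is smooth).
Step 3: tangent line at P: 11·(x − 2) + -28·(y − -2) = 0.
Expanding: 11*x - 28*y - 78 = 0.


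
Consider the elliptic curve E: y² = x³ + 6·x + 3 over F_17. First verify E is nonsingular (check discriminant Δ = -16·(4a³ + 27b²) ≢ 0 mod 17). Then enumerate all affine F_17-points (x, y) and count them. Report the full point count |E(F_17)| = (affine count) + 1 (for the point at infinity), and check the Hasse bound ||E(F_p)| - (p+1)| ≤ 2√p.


Affine points = {(6, 0), (8, 6), (8, 11), (9, 2), (9, 15), (10, 3), (10, 14), (12, 1), (12, 16), (13, 0), (14, 3), (14, 14), (15, 0), (16, 8), (16, 9)}; affine count = 15; |E(F_17)| = 16.

Discriminant check: Δ ∝ 4a³ + 27b² = 4·6³ + 27·3² = 4·216 + 27·9 ≡ 2 (mod 17). Nonzero ⇒ E is nonsingular.
For each x ∈ F_17, compute rhs = x³ + 6·x + 3 mod 17, then count y ∈ F_17 with y² ≡ rhs.
  x = 0: rhs = 3, matching y values: none (0 points).
  x = 1: rhs = 10, matching y values: none (0 points).
  x = 2: rhs = 6, matching y values: none (0 points).
  x = 3: rhs = 14, matching y values: none (0 points).
  x = 4: rhs = 6, matching y values: none (0 points).
  x = 5: rhs = 5, matching y values: none (0 points).
  x = 6: rhs = 0, matching y values: 0 (1 points).
  x = 7: rhs = 14, matching y values: none (0 points).
  x = 8: rhs = 2, matching y values: 6, 11 (2 points).
  x = 9: rhs = 4, matching y values: 2, 15 (2 points).
  x = 10: rhs = 9, matching y values: 3, 14 (2 points).
  x = 11: rhs = 6, matching y values: none (0 points).
  x = 12: rhs = 1, matching y values: 1, 16 (2 points).
  x = 13: rhs = 0, matching y values: 0 (1 points).
  x = 14: rhs = 9, matching y values: 3, 14 (2 points).
  x = 15: rhs = 0, matching y values: 0 (1 points).
  x = 16: rhs = 13, matching y values: 8, 9 (2 points).
Total affine count: 15.
Full point count |E(F_17)| = 15 + 1 = 16.
Hasse bound: |16 − (17+1)| = |-2| = 2 ≤ 2√17 ≈ 8.2462 ✓.


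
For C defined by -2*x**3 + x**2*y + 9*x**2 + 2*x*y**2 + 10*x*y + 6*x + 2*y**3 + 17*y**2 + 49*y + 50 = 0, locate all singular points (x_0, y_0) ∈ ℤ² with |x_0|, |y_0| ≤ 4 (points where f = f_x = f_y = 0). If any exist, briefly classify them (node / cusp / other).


Singular points: {(1, -3)}; classification: cusp.

Compute partial derivatives:
  f_x = -6*x**2 + 2*x*y + 18*x + 2*y**2 + 10*y + 6.
  f_y = x**2 + 4*x*y + 10*x + 6*y**2 + 34*y + 49.
Scan x_0 ∈ {−4, ..., 4}. For each x_0, f_y(x_0, y) is a polynomial in y; find its integer roots y ∈ {−4, ..., 4}, then test f_x and f at those candidates.
  x = -4: f_y(-4, y) = 6*y**2 + 18*y + 25; no integer root y with |y| ≤ 4.
  x = -3: f_y(-3, y) = 6*y**2 + 22*y + 28; no integer root y with |y| ≤ 4.
  x = -2: f_y(-2, y) = 6*y**2 + 26*y + 33; no integer root y with |y| ≤ 4.
  x = -1: f_y(-1, y) = 6*y**2 + 30*y + 40; no integer root y with |y| ≤ 4.
  x = 0: f_y(0, y) = 6*y**2 + 34*y + 49; no integer root y with |y| ≤ 4.
  x = 1: f_y(1, y) = 6*y**2 + 38*y + 60; vanishes at y ∈ {-3}. (1, -3): f_x = 0, f = 0 — SINGULAR.
  x = 2: f_y(2, y) = 6*y**2 + 42*y + 73; no integer root y with |y| ≤ 4.
  x = 3: f_y(3, y) = 6*y**2 + 46*y + 88; vanishes at y ∈ {-4}. (3, -4): f_x = -26 ≠ 0.
  x = 4: f_y(4, y) = 6*y**2 + 50*y + 105; no integer root y with |y| ≤ 4.
Only singular point on the grid: (1, -3).
Classify: substitute x = 1 + u, y = -3 + v and expand: f = -2*u**3 + u**2*v + 2*u*v**2 + 2*v**3 + v**2.
No constant or linear terms (consistent with a singular point). Quadratic part: v**2. Cubic part: -2*u**3 + u**2*v + 2*u*v**2 + 2*v**3.
The quadratic part v**2 is a perfect square, so there is a single (double) tangent line v = 0, i.e. y = -3. Restricting the cubic part to that line (v = 0) leaves -2*u**3 ≠ 0, so f is not divisible by v and the branch is v² ≈ 2*u**3 to lowest order — this is a cusp.
Classification: cusp.
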